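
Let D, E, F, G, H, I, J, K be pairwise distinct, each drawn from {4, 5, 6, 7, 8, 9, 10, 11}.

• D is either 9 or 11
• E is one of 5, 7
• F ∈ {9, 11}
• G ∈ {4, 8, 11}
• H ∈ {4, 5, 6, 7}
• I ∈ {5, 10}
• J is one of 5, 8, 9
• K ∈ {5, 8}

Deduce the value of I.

The 8 variables together cover exactly {4, 5, 6, 7, 8, 9, 10, 11} — 8 values for 8 variables — and 6 appears only in H's list, so H = 6.
The 7 still-open variables together cover exactly {4, 5, 7, 8, 9, 10, 11} — 7 values for 7 variables — and 4 appears only in G's list, so G = 4.
The 6 still-open variables draw from only 6 values {5, 7, 8, 9, 10, 11}, so each is used; only E can be 7, hence E = 7.
The 5 still-open variables draw from only 5 values {5, 8, 9, 10, 11}, so each is used; only I can be 10, hence I = 10.

10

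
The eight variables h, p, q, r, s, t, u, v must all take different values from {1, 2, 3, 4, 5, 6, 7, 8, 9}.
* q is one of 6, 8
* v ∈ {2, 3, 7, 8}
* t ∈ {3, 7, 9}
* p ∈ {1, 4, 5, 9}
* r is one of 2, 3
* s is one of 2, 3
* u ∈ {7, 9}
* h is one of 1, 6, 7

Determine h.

r and s between them cover only {2, 3} — a naked pair. Remove those values from t, v.
t and u between them cover only {7, 9} — a naked pair. Remove those values from h, p, v.
That leaves v = 8. So q can't be 8.
q must be 6 (only option left). Remove 6 from h.
So h = 1.

1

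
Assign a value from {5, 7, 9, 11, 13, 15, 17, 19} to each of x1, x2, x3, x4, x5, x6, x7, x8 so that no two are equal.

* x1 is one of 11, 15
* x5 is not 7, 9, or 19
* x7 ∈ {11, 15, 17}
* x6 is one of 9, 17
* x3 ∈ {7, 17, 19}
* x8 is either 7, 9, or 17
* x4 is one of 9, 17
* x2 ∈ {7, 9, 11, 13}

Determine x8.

The 8 variables together cover exactly {5, 7, 9, 11, 13, 15, 17, 19} — 8 values for 8 variables — and 5 appears only in x5's list, so x5 = 5.
Among the 7 still-open variables, 13 fits only x2 (and all 7 values in {7, 9, 11, 13, 15, 17, 19} must be used), so x2 = 13.
Among the 6 still-open variables, 19 fits only x3 (and all 6 values in {7, 9, 11, 15, 17, 19} must be used), so x3 = 19.
Among the 5 still-open variables, 7 fits only x8 (and all 5 values in {7, 9, 11, 15, 17} must be used), so x8 = 7.

7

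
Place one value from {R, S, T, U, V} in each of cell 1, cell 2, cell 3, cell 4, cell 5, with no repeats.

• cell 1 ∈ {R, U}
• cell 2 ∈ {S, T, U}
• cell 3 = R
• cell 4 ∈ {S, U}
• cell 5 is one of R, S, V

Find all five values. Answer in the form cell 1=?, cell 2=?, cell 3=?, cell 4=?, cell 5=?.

cell 3 must be R (only option left). Eliminate R elsewhere: cell 1, cell 5.
That leaves cell 1 = U. So cell 2, cell 4 can't be U.
cell 4 must be S (only option left). Eliminate S elsewhere: cell 2, cell 5.
cell 5 has just one choice, so cell 5 = V.
cell 2 has just one choice, so cell 2 = T.

cell 1=U, cell 2=T, cell 3=R, cell 4=S, cell 5=V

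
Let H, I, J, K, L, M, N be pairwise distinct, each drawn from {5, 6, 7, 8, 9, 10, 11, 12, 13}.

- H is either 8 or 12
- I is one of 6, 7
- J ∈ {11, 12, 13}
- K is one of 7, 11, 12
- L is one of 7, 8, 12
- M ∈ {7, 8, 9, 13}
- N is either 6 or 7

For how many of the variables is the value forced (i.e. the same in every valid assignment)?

Among the 7 variables, 9 fits only M (and all 7 values in {6, 7, 8, 9, 11, 12, 13} must be used), so M = 9.
Among the 6 still-open variables, 13 fits only J (and all 6 values in {6, 7, 8, 11, 12, 13} must be used), so J = 13.
The 5 still-open variables together cover exactly {6, 7, 8, 11, 12} — 5 values for 5 variables — and 11 appears only in K's list, so K = 11.
The 2 variables I and N are confined to {6, 7}, which locks those values in; drop them from L.
Determined: J=13, K=11, M=9. The other variables each still have more than one consistent value. That makes 3.

3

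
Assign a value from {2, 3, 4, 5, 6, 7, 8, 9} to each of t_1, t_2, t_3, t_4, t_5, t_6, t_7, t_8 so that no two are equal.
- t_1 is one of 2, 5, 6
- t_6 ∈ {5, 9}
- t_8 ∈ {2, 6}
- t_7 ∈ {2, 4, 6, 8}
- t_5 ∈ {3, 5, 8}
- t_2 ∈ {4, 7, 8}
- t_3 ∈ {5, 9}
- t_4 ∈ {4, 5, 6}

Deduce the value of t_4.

Among the 8 variables, 3 fits only t_5 (and all 8 values in {2, 3, 4, 5, 6, 7, 8, 9} must be used), so t_5 = 3.
The 7 still-open variables together cover exactly {2, 4, 5, 6, 7, 8, 9} — 7 values for 7 variables — and 7 appears only in t_2's list, so t_2 = 7.
The 6 still-open variables draw from only 6 values {2, 4, 5, 6, 8, 9}, so each is used; only t_7 can be 8, hence t_7 = 8.
The 5 still-open variables draw from only 5 values {2, 4, 5, 6, 9}, so each is used; only t_4 can be 4, hence t_4 = 4.

4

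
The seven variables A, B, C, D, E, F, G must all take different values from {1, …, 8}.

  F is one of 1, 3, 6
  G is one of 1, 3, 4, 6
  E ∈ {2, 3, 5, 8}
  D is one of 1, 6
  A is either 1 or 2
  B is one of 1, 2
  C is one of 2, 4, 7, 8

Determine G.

4

The 2 variables A and B are confined to {1, 2}, which locks those values in; drop them from C, D, E, F, G.
D must be 6 (only option left). Eliminate 6 elsewhere: F, G.
F's domain is down to {3}, so F = 3. So E, G can't be 3.
So G = 4.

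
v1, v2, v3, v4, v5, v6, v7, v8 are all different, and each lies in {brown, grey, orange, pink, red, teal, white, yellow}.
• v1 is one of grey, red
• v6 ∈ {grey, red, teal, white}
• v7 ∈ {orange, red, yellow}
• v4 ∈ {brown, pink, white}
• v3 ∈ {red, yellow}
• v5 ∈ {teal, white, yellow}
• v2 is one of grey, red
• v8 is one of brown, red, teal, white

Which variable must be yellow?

The 8 variables draw from only 8 values {brown, grey, orange, pink, red, teal, white, yellow}, so each is used; only v7 can be orange, hence v7 = orange.
The 7 still-open variables draw from only 7 values {brown, grey, pink, red, teal, white, yellow}, so each is used; only v4 can be pink, hence v4 = pink.
Among the 6 still-open variables, brown fits only v8 (and all 6 values in {brown, grey, red, teal, white, yellow} must be used), so v8 = brown.
v1 and v2 between them cover only {grey, red} — a naked pair. Remove those values from v3, v6.
So yellow goes to v3.

v3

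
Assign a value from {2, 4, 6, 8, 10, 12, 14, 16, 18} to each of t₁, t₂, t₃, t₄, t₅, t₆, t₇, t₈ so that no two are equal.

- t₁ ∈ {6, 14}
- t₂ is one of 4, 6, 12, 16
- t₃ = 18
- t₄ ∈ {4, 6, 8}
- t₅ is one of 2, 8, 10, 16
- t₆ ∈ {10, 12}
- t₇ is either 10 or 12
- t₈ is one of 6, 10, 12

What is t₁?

t₃'s domain is down to {18}, so t₃ = 18.
t₆ and t₇ share exactly the 2 values {10, 12}; by pigeonhole those values go to them, so strike 10, 12 from t₂, t₅, t₈.
t₈ must be 6 (only option left). So t₁, t₂, t₄ can't be 6.
So t₁ = 14.

14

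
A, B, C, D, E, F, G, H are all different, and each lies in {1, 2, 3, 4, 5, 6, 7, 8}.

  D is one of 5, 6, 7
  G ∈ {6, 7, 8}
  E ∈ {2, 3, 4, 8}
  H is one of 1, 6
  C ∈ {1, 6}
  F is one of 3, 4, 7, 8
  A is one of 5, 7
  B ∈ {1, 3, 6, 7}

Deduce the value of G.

8

The 8 variables together cover exactly {1, 2, 3, 4, 5, 6, 7, 8} — 8 values for 8 variables — and 2 appears only in E's list, so E = 2.
The 7 still-open variables draw from only 7 values {1, 3, 4, 5, 6, 7, 8}, so each is used; only F can be 4, hence F = 4.
Among the 6 still-open variables, 3 fits only B (and all 6 values in {1, 3, 5, 6, 7, 8} must be used), so B = 3.
The 5 still-open variables draw from only 5 values {1, 5, 6, 7, 8}, so each is used; only G can be 8, hence G = 8.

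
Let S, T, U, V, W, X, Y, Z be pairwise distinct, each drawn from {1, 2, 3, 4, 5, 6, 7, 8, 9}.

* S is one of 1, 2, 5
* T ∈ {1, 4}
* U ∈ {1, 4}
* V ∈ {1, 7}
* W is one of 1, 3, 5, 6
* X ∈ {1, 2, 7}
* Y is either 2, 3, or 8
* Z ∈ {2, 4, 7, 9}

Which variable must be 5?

The 2 variables T and U are confined to {1, 4}, which locks those values in; drop them from S, V, W, X, Z.
V's domain is down to {7}, so V = 7. Eliminate 7 elsewhere: X, Z.
X must be 2 (only option left). Eliminate 2 elsewhere: S, Y, Z.
So 5 goes to S.

S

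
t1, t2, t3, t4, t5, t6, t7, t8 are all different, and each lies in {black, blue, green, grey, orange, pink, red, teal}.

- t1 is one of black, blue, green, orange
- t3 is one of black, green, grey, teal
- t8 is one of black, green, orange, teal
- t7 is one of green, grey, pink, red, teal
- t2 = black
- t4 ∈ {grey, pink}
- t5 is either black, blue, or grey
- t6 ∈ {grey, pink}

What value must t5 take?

t2 must be black (only option left). Strike black from t1, t3, t5, t8.
The 7 still-open variables together cover exactly {blue, green, grey, orange, pink, red, teal} — 7 values for 7 variables — and red appears only in t7's list, so t7 = red.
The 2 variables t4 and t6 are confined to {grey, pink}, which locks those values in; drop them from t3, t5.
So t5 = blue.

blue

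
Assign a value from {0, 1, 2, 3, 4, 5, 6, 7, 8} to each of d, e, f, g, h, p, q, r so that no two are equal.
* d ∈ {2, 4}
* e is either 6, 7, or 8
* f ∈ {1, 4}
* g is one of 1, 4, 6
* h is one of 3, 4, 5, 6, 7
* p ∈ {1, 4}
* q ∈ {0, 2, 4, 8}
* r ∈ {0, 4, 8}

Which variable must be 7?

f and p between them cover only {1, 4} — a naked pair. Remove those values from d, g, h, q, r.
d must be 2 (only option left). Eliminate 2 elsewhere: q.
g has just one choice, so g = 6. So e, h can't be 6.
The 2 variables q and r are confined to {0, 8}, which locks those values in; drop them from e.
So 7 goes to e.

e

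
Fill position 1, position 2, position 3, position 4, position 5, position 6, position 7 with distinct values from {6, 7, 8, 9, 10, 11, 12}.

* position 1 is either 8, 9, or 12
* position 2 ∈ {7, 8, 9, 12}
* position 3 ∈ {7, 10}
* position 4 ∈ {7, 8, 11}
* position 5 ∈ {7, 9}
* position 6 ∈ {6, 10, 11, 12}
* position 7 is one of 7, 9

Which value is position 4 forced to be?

The 7 variables together cover exactly {6, 7, 8, 9, 10, 11, 12} — 7 values for 7 variables — and 6 appears only in position 6's list, so position 6 = 6.
The 6 still-open variables draw from only 6 values {7, 8, 9, 10, 11, 12}, so each is used; only position 3 can be 10, hence position 3 = 10.
The 5 still-open variables together cover exactly {7, 8, 9, 11, 12} — 5 values for 5 variables — and 11 appears only in position 4's list, so position 4 = 11.

11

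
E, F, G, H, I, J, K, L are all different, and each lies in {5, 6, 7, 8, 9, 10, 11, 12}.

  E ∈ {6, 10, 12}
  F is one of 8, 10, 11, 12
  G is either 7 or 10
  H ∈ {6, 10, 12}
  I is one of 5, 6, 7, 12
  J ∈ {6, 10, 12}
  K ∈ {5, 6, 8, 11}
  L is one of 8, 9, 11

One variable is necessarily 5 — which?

I

The 8 variables together cover exactly {5, 6, 7, 8, 9, 10, 11, 12} — 8 values for 8 variables — and 9 appears only in L's list, so L = 9.
E, H, J share exactly the 3 values {6, 10, 12}; by pigeonhole those values go to them, so strike 6, 10, 12 from F, G, I, K.
G must be 7 (only option left). So I can't be 7.
So 5 goes to I.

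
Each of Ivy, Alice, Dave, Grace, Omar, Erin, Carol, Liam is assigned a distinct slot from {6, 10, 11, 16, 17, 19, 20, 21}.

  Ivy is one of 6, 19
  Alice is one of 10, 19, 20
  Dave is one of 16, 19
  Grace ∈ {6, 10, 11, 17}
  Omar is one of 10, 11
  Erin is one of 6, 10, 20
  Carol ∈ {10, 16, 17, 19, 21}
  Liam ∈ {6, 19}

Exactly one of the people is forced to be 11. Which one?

The 8 variables together cover exactly {6, 10, 11, 16, 17, 19, 20, 21} — 8 values for 8 variables — and 21 appears only in Carol's list, so Carol = 21.
The 7 still-open variables together cover exactly {6, 10, 11, 16, 17, 19, 20} — 7 values for 7 variables — and 16 appears only in Dave's list, so Dave = 16.
The 6 still-open variables draw from only 6 values {6, 10, 11, 17, 19, 20}, so each is used; only Grace can be 17, hence Grace = 17.
The 5 still-open variables together cover exactly {6, 10, 11, 19, 20} — 5 values for 5 variables — and 11 appears only in Omar's list, so Omar = 11.

Omar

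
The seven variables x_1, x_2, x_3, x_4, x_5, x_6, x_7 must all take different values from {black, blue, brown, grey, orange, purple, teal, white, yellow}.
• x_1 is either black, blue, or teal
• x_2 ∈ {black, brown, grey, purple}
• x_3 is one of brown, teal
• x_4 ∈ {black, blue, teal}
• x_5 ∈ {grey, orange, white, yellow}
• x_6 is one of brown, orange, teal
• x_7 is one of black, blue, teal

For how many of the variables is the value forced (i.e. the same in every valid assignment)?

2

x_1, x_4, x_7 share exactly the 3 values {black, blue, teal}; by pigeonhole those values go to them, so strike black, blue, teal from x_2, x_3, x_6.
That leaves x_3 = brown. So x_2, x_6 can't be brown.
That leaves x_6 = orange. Remove orange from x_5.
Determined: x_3=brown, x_6=orange. The other variables each still have more than one consistent value. That makes 2.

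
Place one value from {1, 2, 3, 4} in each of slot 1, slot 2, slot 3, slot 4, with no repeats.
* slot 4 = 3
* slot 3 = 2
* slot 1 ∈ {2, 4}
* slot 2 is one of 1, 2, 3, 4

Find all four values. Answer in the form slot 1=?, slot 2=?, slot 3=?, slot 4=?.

slot 3 must be 2 (only option left). Strike 2 from slot 1, slot 2.
slot 4 has just one choice, so slot 4 = 3. So slot 2 can't be 3.
slot 1 has just one choice, so slot 1 = 4. Strike 4 from slot 2.
That leaves slot 2 = 1.

slot 1=4, slot 2=1, slot 3=2, slot 4=3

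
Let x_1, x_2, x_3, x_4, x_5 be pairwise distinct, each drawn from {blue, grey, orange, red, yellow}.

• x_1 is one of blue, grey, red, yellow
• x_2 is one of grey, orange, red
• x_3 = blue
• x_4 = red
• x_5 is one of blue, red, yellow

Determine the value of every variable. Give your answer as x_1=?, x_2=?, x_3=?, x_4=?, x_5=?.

x_1=grey, x_2=orange, x_3=blue, x_4=red, x_5=yellow

x_3's domain is down to {blue}, so x_3 = blue. Remove blue from x_1, x_5.
x_4 has just one choice, so x_4 = red. Remove red from x_1, x_2, x_5.
x_5's domain is down to {yellow}, so x_5 = yellow. Eliminate yellow elsewhere: x_1.
x_1 has just one choice, so x_1 = grey. So x_2 can't be grey.
x_2 has just one choice, so x_2 = orange.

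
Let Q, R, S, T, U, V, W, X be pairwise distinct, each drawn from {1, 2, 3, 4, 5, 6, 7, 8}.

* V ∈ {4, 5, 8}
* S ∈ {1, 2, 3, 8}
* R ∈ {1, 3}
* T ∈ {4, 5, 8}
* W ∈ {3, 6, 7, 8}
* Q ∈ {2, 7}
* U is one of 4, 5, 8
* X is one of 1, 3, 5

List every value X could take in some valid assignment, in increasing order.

1, 3

The 8 variables together cover exactly {1, 2, 3, 4, 5, 6, 7, 8} — 8 values for 8 variables — and 6 appears only in W's list, so W = 6.
The 7 still-open variables together cover exactly {1, 2, 3, 4, 5, 7, 8} — 7 values for 7 variables — and 7 appears only in Q's list, so Q = 7.
The 6 still-open variables draw from only 6 values {1, 2, 3, 4, 5, 8}, so each is used; only S can be 2, hence S = 2.
T, U, V share exactly the 3 values {4, 5, 8}; by pigeonhole those values go to them, so strike 4, 5, 8 from X.
No further eliminations apply; X can still be any of 1, 3.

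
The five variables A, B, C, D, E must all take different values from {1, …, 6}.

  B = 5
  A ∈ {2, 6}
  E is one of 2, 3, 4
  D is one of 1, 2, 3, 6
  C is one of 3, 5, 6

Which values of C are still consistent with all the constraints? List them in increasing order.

3, 6

B must be 5 (only option left). So C can't be 5.
No further eliminations apply; C can still be any of 3, 6.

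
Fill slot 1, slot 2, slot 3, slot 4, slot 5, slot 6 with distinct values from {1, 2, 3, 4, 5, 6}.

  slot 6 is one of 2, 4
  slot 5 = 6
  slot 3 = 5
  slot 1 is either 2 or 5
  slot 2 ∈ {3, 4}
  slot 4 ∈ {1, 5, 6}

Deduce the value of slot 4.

slot 3 must be 5 (only option left). Strike 5 from slot 1, slot 4.
slot 5's domain is down to {6}, so slot 5 = 6. Strike 6 from slot 4.
So slot 4 = 1.

1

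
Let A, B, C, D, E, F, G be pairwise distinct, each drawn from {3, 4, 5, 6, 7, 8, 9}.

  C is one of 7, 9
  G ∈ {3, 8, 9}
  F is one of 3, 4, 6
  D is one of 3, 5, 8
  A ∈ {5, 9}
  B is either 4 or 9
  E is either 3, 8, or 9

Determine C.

7

The 7 variables together cover exactly {3, 4, 5, 6, 7, 8, 9} — 7 values for 7 variables — and 6 appears only in F's list, so F = 6.
The 6 still-open variables together cover exactly {3, 4, 5, 7, 8, 9} — 6 values for 6 variables — and 4 appears only in B's list, so B = 4.
The 5 still-open variables draw from only 5 values {3, 5, 7, 8, 9}, so each is used; only C can be 7, hence C = 7.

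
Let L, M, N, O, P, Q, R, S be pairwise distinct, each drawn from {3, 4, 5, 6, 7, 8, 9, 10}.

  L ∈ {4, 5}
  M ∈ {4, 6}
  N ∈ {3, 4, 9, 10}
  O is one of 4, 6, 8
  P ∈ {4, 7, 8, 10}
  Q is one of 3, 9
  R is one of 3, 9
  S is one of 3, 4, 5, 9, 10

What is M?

6

The 8 variables together cover exactly {3, 4, 5, 6, 7, 8, 9, 10} — 8 values for 8 variables — and 7 appears only in P's list, so P = 7.
The 7 still-open variables draw from only 7 values {3, 4, 5, 6, 8, 9, 10}, so each is used; only O can be 8, hence O = 8.
The 6 still-open variables draw from only 6 values {3, 4, 5, 6, 9, 10}, so each is used; only M can be 6, hence M = 6.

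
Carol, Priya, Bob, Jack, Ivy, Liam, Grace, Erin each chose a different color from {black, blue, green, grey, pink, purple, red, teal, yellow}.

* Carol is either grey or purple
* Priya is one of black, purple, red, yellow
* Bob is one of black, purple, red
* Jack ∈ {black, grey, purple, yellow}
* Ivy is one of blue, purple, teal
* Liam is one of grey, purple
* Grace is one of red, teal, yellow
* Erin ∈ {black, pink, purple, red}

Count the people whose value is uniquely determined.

3

Among the 8 variables, blue fits only Ivy (and all 8 values in {black, blue, grey, pink, purple, red, teal, yellow} must be used), so Ivy = blue.
The 7 still-open variables draw from only 7 values {black, grey, pink, purple, red, teal, yellow}, so each is used; only Erin can be pink, hence Erin = pink.
Among the 6 still-open variables, teal fits only Grace (and all 6 values in {black, grey, purple, red, teal, yellow} must be used), so Grace = teal.
Carol and Liam between them cover only {grey, purple} — a naked pair. Remove those values from Priya, Bob, Jack.
Determined: Ivy=blue, Grace=teal, Erin=pink. The other people each still have more than one consistent value. That makes 3.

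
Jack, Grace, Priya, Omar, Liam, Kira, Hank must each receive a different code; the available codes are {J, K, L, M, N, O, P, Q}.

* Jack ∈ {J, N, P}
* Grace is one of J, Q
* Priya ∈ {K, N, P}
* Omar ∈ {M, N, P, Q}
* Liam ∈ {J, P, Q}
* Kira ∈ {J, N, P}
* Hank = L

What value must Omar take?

M

Hank must be L (only option left).
The 6 still-open variables together cover exactly {J, K, M, N, P, Q} — 6 values for 6 variables — and K appears only in Priya's list, so Priya = K.
The 5 still-open variables draw from only 5 values {J, M, N, P, Q}, so each is used; only Omar can be M, hence Omar = M.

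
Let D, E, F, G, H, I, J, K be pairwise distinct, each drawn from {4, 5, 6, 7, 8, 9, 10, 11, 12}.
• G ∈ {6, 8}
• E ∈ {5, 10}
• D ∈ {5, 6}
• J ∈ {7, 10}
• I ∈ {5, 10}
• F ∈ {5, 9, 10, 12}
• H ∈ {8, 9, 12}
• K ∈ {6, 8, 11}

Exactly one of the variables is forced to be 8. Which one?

The 8 variables draw from only 8 values {5, 6, 7, 8, 9, 10, 11, 12}, so each is used; only J can be 7, hence J = 7.
The 7 still-open variables draw from only 7 values {5, 6, 8, 9, 10, 11, 12}, so each is used; only K can be 11, hence K = 11.
The 2 variables E and I are confined to {5, 10}, which locks those values in; drop them from D, F.
D has just one choice, so D = 6. Strike 6 from G.
So 8 goes to G.

G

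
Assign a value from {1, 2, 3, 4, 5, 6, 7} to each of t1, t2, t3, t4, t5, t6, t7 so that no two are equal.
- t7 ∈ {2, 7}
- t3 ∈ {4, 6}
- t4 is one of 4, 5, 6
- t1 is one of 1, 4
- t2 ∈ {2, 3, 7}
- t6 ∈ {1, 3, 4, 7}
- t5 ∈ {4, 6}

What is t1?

1

The 7 variables together cover exactly {1, 2, 3, 4, 5, 6, 7} — 7 values for 7 variables — and 5 appears only in t4's list, so t4 = 5.
t3 and t5 between them cover only {4, 6} — a naked pair. Remove those values from t1, t6.
So t1 = 1.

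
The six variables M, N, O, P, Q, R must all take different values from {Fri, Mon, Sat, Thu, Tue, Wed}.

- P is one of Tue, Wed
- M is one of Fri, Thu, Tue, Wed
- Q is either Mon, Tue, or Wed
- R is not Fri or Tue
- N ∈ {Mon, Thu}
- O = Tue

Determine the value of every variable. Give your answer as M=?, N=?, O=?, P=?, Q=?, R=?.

M=Fri, N=Thu, O=Tue, P=Wed, Q=Mon, R=Sat

O's domain is down to {Tue}, so O = Tue. Strike Tue from M, P, Q.
P's domain is down to {Wed}, so P = Wed. Remove Wed from M, Q, R.
That leaves Q = Mon. Eliminate Mon elsewhere: N, R.
N has just one choice, so N = Thu. Eliminate Thu elsewhere: M, R.
That leaves R = Sat.
That leaves M = Fri.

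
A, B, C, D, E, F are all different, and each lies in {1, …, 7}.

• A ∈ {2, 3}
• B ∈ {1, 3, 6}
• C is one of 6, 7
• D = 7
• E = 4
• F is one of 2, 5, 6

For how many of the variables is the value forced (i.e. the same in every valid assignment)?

3

D must be 7 (only option left). Eliminate 7 elsewhere: C.
E must be 4 (only option left).
C must be 6 (only option left). Eliminate 6 elsewhere: B, F.
Determined: C=6, D=7, E=4. The other variables each still have more than one consistent value. That makes 3.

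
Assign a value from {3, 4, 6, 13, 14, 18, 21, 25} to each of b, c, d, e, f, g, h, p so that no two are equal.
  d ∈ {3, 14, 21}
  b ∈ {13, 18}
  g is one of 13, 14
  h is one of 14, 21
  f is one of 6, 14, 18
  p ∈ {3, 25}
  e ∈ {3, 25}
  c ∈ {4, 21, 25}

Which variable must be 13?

g

The 8 variables together cover exactly {3, 4, 6, 13, 14, 18, 21, 25} — 8 values for 8 variables — and 4 appears only in c's list, so c = 4.
The 7 still-open variables draw from only 7 values {3, 6, 13, 14, 18, 21, 25}, so each is used; only f can be 6, hence f = 6.
The 6 still-open variables draw from only 6 values {3, 13, 14, 18, 21, 25}, so each is used; only b can be 18, hence b = 18.
Among the 5 still-open variables, 13 fits only g (and all 5 values in {3, 13, 14, 21, 25} must be used), so g = 13.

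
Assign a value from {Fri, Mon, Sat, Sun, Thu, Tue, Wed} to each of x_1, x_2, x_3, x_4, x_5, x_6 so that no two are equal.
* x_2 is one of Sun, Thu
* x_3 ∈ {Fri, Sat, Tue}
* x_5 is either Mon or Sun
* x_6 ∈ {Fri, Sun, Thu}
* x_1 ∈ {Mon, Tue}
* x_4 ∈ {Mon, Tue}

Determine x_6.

The 6 variables draw from only 6 values {Fri, Mon, Sat, Sun, Thu, Tue}, so each is used; only x_3 can be Sat, hence x_3 = Sat.
Among the 5 still-open variables, Fri fits only x_6 (and all 5 values in {Fri, Mon, Sun, Thu, Tue} must be used), so x_6 = Fri.

Fri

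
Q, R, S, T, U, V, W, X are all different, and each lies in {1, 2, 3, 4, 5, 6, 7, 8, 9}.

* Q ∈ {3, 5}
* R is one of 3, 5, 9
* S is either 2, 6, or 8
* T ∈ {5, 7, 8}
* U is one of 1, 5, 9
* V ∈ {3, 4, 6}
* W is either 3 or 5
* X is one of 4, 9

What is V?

Q and W between them cover only {3, 5} — a naked pair. Remove those values from R, T, U, V.
R has just one choice, so R = 9. Eliminate 9 elsewhere: U, X.
U must be 1 (only option left).
That leaves X = 4. Eliminate 4 elsewhere: V.
So V = 6.

6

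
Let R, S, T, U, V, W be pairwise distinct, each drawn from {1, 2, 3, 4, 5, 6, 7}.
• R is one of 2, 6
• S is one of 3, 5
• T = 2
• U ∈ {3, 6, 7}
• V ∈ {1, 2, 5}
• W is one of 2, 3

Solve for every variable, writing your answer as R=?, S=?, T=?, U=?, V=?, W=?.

R=6, S=5, T=2, U=7, V=1, W=3

T must be 2 (only option left). Strike 2 from R, V, W.
W must be 3 (only option left). Strike 3 from S, U.
R has just one choice, so R = 6. Remove 6 from U.
S must be 5 (only option left). Eliminate 5 elsewhere: V.
That leaves U = 7.
V has just one choice, so V = 1.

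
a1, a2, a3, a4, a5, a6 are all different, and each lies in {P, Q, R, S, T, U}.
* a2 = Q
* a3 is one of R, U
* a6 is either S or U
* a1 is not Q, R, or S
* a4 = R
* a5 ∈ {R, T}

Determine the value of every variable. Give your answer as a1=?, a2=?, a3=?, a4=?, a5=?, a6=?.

a2 has just one choice, so a2 = Q.
a4's domain is down to {R}, so a4 = R. Strike R from a3, a5.
a5 has just one choice, so a5 = T. Eliminate T elsewhere: a1.
a3 has just one choice, so a3 = U. Remove U from a1, a6.
a6's domain is down to {S}, so a6 = S.
a1 must be P (only option left).

a1=P, a2=Q, a3=U, a4=R, a5=T, a6=S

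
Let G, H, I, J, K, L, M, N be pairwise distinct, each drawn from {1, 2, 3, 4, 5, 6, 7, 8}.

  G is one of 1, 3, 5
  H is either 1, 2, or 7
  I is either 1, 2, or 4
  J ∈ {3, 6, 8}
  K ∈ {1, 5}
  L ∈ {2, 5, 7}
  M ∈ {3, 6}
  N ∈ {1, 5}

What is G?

The 8 variables together cover exactly {1, 2, 3, 4, 5, 6, 7, 8} — 8 values for 8 variables — and 4 appears only in I's list, so I = 4.
Among the 7 still-open variables, 8 fits only J (and all 7 values in {1, 2, 3, 5, 6, 7, 8} must be used), so J = 8.
The 6 still-open variables draw from only 6 values {1, 2, 3, 5, 6, 7}, so each is used; only M can be 6, hence M = 6.
The 5 still-open variables draw from only 5 values {1, 2, 3, 5, 7}, so each is used; only G can be 3, hence G = 3.

3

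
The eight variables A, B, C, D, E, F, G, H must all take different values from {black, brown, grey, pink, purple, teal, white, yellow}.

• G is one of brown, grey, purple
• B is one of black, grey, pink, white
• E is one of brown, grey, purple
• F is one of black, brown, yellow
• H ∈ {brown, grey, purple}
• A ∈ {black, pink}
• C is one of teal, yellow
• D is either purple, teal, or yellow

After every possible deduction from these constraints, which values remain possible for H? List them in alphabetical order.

brown, grey, purple

Among the 8 variables, white fits only B (and all 8 values in {black, brown, grey, pink, purple, teal, white, yellow} must be used), so B = white.
The 7 still-open variables together cover exactly {black, brown, grey, pink, purple, teal, yellow} — 7 values for 7 variables — and pink appears only in A's list, so A = pink.
The 6 still-open variables draw from only 6 values {black, brown, grey, purple, teal, yellow}, so each is used; only F can be black, hence F = black.
E, G, H between them cover only {brown, grey, purple} — a naked triple. Remove those values from D.
No further eliminations apply; H can still be any of brown, grey, purple.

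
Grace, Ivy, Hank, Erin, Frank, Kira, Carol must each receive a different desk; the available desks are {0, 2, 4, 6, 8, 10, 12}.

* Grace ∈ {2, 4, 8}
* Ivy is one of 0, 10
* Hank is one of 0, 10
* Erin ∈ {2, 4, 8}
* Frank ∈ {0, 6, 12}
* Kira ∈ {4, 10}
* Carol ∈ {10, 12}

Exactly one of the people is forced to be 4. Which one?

Among the 7 variables, 6 fits only Frank (and all 7 values in {0, 2, 4, 6, 8, 10, 12} must be used), so Frank = 6.
The 6 still-open variables draw from only 6 values {0, 2, 4, 8, 10, 12}, so each is used; only Carol can be 12, hence Carol = 12.
Ivy and Hank share exactly the 2 values {0, 10}; by pigeonhole those values go to them, so strike 0, 10 from Kira.
So 4 goes to Kira.

Kira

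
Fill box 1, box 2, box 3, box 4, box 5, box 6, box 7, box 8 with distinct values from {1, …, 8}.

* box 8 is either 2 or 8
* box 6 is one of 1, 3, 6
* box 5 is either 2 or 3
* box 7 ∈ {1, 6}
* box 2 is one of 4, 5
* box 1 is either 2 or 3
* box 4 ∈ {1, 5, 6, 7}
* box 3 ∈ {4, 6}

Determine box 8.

The 8 variables together cover exactly {1, 2, 3, 4, 5, 6, 7, 8} — 8 values for 8 variables — and 7 appears only in box 4's list, so box 4 = 7.
Among the 7 still-open variables, 5 fits only box 2 (and all 7 values in {1, 2, 3, 4, 5, 6, 8} must be used), so box 2 = 5.
The 6 still-open variables draw from only 6 values {1, 2, 3, 4, 6, 8}, so each is used; only box 3 can be 4, hence box 3 = 4.
The 5 still-open variables together cover exactly {1, 2, 3, 6, 8} — 5 values for 5 variables — and 8 appears only in box 8's list, so box 8 = 8.

8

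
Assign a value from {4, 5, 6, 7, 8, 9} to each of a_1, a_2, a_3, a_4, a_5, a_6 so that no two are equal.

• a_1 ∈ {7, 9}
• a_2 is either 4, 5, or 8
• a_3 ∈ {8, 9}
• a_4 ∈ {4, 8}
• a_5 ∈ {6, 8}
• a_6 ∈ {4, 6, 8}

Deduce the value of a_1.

7

Among the 6 variables, 5 fits only a_2 (and all 6 values in {4, 5, 6, 7, 8, 9} must be used), so a_2 = 5.
Among the 5 still-open variables, 7 fits only a_1 (and all 5 values in {4, 6, 7, 8, 9} must be used), so a_1 = 7.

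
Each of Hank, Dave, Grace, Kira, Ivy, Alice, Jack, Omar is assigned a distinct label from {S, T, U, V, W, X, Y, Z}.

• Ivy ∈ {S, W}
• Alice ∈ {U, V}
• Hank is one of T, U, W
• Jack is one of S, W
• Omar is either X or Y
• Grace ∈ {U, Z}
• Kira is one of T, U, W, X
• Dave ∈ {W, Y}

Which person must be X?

The 8 variables draw from only 8 values {S, T, U, V, W, X, Y, Z}, so each is used; only Alice can be V, hence Alice = V.
Among the 7 still-open variables, Z fits only Grace (and all 7 values in {S, T, U, W, X, Y, Z} must be used), so Grace = Z.
Ivy and Jack share exactly the 2 values {S, W}; by pigeonhole those values go to them, so strike S, W from Hank, Dave, Kira.
That leaves Dave = Y. Eliminate Y elsewhere: Omar.
So X goes to Omar.

Omar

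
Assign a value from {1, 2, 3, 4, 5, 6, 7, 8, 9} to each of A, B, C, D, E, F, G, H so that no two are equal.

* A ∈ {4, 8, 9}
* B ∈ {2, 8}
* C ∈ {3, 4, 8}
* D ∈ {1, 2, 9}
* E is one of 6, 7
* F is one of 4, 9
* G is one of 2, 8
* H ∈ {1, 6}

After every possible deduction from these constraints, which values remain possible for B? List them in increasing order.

2, 8

The 8 variables draw from only 8 values {1, 2, 3, 4, 6, 7, 8, 9}, so each is used; only C can be 3, hence C = 3.
The 7 still-open variables draw from only 7 values {1, 2, 4, 6, 7, 8, 9}, so each is used; only E can be 7, hence E = 7.
Among the 6 still-open variables, 6 fits only H (and all 6 values in {1, 2, 4, 6, 8, 9} must be used), so H = 6.
The 5 still-open variables draw from only 5 values {1, 2, 4, 8, 9}, so each is used; only D can be 1, hence D = 1.
B and G share exactly the 2 values {2, 8}; by pigeonhole those values go to them, so strike 2, 8 from A.
No further eliminations apply; B can still be any of 2, 8.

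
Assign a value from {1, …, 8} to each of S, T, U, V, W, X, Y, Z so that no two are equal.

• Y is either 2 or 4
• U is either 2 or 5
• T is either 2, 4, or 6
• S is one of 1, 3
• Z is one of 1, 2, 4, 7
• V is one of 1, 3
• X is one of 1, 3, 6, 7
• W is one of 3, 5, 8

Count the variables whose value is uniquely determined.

The 8 variables draw from only 8 values {1, 2, 3, 4, 5, 6, 7, 8}, so each is used; only W can be 8, hence W = 8.
The 7 still-open variables together cover exactly {1, 2, 3, 4, 5, 6, 7} — 7 values for 7 variables — and 5 appears only in U's list, so U = 5.
S and V between them cover only {1, 3} — a naked pair. Remove those values from X, Z.
Determined: U=5, W=8. The other variables each still have more than one consistent value. That makes 2.

2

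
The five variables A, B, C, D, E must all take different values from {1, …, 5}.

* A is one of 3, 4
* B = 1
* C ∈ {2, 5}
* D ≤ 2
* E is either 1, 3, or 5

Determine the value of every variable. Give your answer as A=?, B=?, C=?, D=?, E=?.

B must be 1 (only option left). Remove 1 from D, E.
D must be 2 (only option left). So C can't be 2.
C's domain is down to {5}, so C = 5. So E can't be 5.
E must be 3 (only option left). Strike 3 from A.
A has just one choice, so A = 4.

A=4, B=1, C=5, D=2, E=3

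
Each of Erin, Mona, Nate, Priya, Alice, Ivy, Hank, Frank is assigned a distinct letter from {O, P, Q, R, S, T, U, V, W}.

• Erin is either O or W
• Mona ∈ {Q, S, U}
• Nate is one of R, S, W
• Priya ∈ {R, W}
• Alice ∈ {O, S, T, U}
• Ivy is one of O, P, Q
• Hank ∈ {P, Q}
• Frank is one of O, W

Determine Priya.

Among the 8 variables, T fits only Alice (and all 8 values in {O, P, Q, R, S, T, U, W} must be used), so Alice = T.
The 7 still-open variables draw from only 7 values {O, P, Q, R, S, U, W}, so each is used; only Mona can be U, hence Mona = U.
The 6 still-open variables draw from only 6 values {O, P, Q, R, S, W}, so each is used; only Nate can be S, hence Nate = S.
The 5 still-open variables together cover exactly {O, P, Q, R, W} — 5 values for 5 variables — and R appears only in Priya's list, so Priya = R.

R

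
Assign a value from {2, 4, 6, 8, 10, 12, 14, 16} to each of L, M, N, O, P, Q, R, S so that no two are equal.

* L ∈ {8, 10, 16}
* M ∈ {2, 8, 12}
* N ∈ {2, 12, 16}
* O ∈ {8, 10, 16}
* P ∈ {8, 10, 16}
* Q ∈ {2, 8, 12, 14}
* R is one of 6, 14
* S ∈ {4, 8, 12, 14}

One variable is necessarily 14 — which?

Q

The 8 variables together cover exactly {2, 4, 6, 8, 10, 12, 14, 16} — 8 values for 8 variables — and 4 appears only in S's list, so S = 4.
The 7 still-open variables draw from only 7 values {2, 6, 8, 10, 12, 14, 16}, so each is used; only R can be 6, hence R = 6.
Among the 6 still-open variables, 14 fits only Q (and all 6 values in {2, 8, 10, 12, 14, 16} must be used), so Q = 14.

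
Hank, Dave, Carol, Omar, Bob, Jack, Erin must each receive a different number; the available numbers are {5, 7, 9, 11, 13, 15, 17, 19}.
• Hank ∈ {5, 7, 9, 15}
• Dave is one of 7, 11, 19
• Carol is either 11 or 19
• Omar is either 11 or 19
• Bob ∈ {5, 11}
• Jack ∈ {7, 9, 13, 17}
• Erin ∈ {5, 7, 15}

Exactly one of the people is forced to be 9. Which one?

Hank

Carol and Omar share exactly the 2 values {11, 19}; by pigeonhole those values go to them, so strike 11, 19 from Dave, Bob.
Dave has just one choice, so Dave = 7. So Hank, Jack, Erin can't be 7.
That leaves Bob = 5. Remove 5 from Hank, Erin.
Erin must be 15 (only option left). Strike 15 from Hank.
So 9 goes to Hank.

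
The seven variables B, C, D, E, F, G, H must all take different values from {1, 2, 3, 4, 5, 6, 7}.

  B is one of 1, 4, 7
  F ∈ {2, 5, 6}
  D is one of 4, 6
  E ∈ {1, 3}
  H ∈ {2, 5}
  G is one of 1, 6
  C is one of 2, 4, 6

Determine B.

7

The 7 variables together cover exactly {1, 2, 3, 4, 5, 6, 7} — 7 values for 7 variables — and 3 appears only in E's list, so E = 3.
The 6 still-open variables draw from only 6 values {1, 2, 4, 5, 6, 7}, so each is used; only B can be 7, hence B = 7.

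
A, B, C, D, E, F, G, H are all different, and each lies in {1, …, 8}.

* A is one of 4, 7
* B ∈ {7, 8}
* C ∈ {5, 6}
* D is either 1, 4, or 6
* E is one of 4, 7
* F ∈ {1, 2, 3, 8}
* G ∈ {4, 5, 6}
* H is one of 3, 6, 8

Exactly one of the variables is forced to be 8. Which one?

B

The 8 variables together cover exactly {1, 2, 3, 4, 5, 6, 7, 8} — 8 values for 8 variables — and 2 appears only in F's list, so F = 2.
The 7 still-open variables draw from only 7 values {1, 3, 4, 5, 6, 7, 8}, so each is used; only D can be 1, hence D = 1.
The 6 still-open variables together cover exactly {3, 4, 5, 6, 7, 8} — 6 values for 6 variables — and 3 appears only in H's list, so H = 3.
The 5 still-open variables draw from only 5 values {4, 5, 6, 7, 8}, so each is used; only B can be 8, hence B = 8.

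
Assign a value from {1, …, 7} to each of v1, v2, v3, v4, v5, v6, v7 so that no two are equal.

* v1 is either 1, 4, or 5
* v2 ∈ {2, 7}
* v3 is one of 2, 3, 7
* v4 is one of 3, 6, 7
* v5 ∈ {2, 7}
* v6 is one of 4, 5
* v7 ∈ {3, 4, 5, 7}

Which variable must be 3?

v3

The 7 variables draw from only 7 values {1, 2, 3, 4, 5, 6, 7}, so each is used; only v1 can be 1, hence v1 = 1.
The 6 still-open variables draw from only 6 values {2, 3, 4, 5, 6, 7}, so each is used; only v4 can be 6, hence v4 = 6.
v2 and v5 between them cover only {2, 7} — a naked pair. Remove those values from v3, v7.
So 3 goes to v3.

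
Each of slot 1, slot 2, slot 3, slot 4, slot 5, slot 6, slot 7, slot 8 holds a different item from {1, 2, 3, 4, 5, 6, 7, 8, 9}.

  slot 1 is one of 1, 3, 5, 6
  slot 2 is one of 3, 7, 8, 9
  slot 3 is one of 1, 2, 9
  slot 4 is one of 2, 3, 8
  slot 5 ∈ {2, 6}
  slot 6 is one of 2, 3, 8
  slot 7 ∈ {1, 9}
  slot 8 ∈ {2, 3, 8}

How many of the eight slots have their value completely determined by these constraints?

Among the 8 variables, 5 fits only slot 1 (and all 8 values in {1, 2, 3, 5, 6, 7, 8, 9} must be used), so slot 1 = 5.
The 7 still-open variables draw from only 7 values {1, 2, 3, 6, 7, 8, 9}, so each is used; only slot 5 can be 6, hence slot 5 = 6.
The 6 still-open variables together cover exactly {1, 2, 3, 7, 8, 9} — 6 values for 6 variables — and 7 appears only in slot 2's list, so slot 2 = 7.
slot 4, slot 6, slot 8 between them cover only {2, 3, 8} — a naked triple. Remove those values from slot 3.
Determined: slot 1=5, slot 2=7, slot 5=6. The other slots each still have more than one consistent value. That makes 3.

3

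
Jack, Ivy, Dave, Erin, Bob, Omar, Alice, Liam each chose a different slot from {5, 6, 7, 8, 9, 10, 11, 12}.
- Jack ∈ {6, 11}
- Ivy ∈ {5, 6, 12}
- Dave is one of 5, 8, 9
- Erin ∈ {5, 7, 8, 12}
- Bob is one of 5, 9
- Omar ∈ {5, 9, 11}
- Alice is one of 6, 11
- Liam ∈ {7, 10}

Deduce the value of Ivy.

The 8 variables together cover exactly {5, 6, 7, 8, 9, 10, 11, 12} — 8 values for 8 variables — and 10 appears only in Liam's list, so Liam = 10.
The 7 still-open variables draw from only 7 values {5, 6, 7, 8, 9, 11, 12}, so each is used; only Erin can be 7, hence Erin = 7.
The 6 still-open variables together cover exactly {5, 6, 8, 9, 11, 12} — 6 values for 6 variables — and 8 appears only in Dave's list, so Dave = 8.
The 5 still-open variables draw from only 5 values {5, 6, 9, 11, 12}, so each is used; only Ivy can be 12, hence Ivy = 12.

12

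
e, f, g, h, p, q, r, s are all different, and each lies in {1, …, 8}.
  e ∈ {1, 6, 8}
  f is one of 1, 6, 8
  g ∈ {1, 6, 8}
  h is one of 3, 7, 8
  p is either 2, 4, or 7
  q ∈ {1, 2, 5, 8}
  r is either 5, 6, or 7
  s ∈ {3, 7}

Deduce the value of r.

Among the 8 variables, 4 fits only p (and all 8 values in {1, 2, 3, 4, 5, 6, 7, 8} must be used), so p = 4.
Among the 7 still-open variables, 2 fits only q (and all 7 values in {1, 2, 3, 5, 6, 7, 8} must be used), so q = 2.
The 6 still-open variables together cover exactly {1, 3, 5, 6, 7, 8} — 6 values for 6 variables — and 5 appears only in r's list, so r = 5.

5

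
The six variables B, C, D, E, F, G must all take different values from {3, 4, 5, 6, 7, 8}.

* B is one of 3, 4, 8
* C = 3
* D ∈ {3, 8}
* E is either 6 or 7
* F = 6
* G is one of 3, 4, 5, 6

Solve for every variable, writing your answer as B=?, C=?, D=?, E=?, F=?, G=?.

B=4, C=3, D=8, E=7, F=6, G=5

C must be 3 (only option left). Strike 3 from B, D, G.
D has just one choice, so D = 8. Remove 8 from B.
F has just one choice, so F = 6. Remove 6 from E, G.
B has just one choice, so B = 4. Eliminate 4 elsewhere: G.
E must be 7 (only option left).
G's domain is down to {5}, so G = 5.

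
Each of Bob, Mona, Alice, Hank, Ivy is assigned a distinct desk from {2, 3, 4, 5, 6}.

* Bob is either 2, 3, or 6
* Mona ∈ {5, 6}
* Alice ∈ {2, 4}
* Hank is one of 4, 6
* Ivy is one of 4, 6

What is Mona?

5

The 5 variables draw from only 5 values {2, 3, 4, 5, 6}, so each is used; only Bob can be 3, hence Bob = 3.
The 4 still-open variables draw from only 4 values {2, 4, 5, 6}, so each is used; only Alice can be 2, hence Alice = 2.
The 3 still-open variables together cover exactly {4, 5, 6} — 3 values for 3 variables — and 5 appears only in Mona's list, so Mona = 5.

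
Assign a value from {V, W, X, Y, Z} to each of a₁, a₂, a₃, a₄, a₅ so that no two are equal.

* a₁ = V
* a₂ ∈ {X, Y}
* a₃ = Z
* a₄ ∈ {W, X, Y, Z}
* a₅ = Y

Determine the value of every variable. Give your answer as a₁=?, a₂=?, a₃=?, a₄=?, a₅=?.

a₁=V, a₂=X, a₃=Z, a₄=W, a₅=Y

a₁ must be V (only option left).
a₃'s domain is down to {Z}, so a₃ = Z. Strike Z from a₄.
a₅ must be Y (only option left). So a₂, a₄ can't be Y.
a₂ has just one choice, so a₂ = X. Eliminate X elsewhere: a₄.
That leaves a₄ = W.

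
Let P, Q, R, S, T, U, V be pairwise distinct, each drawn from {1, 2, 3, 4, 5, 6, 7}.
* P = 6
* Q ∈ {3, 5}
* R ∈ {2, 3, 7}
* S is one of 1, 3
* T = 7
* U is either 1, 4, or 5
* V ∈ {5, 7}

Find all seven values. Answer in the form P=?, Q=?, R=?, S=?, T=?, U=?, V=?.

P=6, Q=3, R=2, S=1, T=7, U=4, V=5

P has just one choice, so P = 6.
That leaves T = 7. So R, V can't be 7.
V has just one choice, so V = 5. Eliminate 5 elsewhere: Q, U.
That leaves Q = 3. Remove 3 from R, S.
That leaves R = 2.
S has just one choice, so S = 1. So U can't be 1.
That leaves U = 4.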